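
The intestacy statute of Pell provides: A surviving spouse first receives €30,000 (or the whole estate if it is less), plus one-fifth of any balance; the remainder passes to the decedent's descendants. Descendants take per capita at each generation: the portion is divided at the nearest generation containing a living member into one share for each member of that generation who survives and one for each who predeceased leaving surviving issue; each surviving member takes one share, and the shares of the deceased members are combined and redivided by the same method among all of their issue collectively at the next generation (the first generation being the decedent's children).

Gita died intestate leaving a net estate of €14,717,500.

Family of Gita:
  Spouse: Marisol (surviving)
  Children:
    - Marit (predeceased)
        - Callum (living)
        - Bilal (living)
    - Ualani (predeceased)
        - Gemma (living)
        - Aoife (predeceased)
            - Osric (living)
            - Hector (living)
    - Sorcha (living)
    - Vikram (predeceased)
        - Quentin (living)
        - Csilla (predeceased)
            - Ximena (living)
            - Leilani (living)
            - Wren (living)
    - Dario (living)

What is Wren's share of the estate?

Wren receives €470,000.

Marisol first takes €30,000, leaving a balance of €14,687,500. Marisol then takes one-fifth of the balance (€2,937,500), for a total of €2,967,500. The remaining €11,750,000 passes to the descendants.
The descendants' portion (€11,750,000) is divided at the children's generation into 5 shares of €2,350,000. Sorcha and Dario each take €2,350,000. The 3 shares of the deceased (Marit, Ualani, and Vikram) are combined into a pool of €7,050,000.
That pool (€7,050,000) is divided at the grandchildren's generation into 6 shares of €1,175,000. Callum, Bilal, Gemma, and Quentin each take €1,175,000. The 2 shares of the deceased (Aoife and Csilla) are combined into a pool of €2,350,000.
That pool (€2,350,000) is divided at the great-grandchildren's generation equally among Osric, Hector, Ximena, Leilani, and Wren: €470,000 each.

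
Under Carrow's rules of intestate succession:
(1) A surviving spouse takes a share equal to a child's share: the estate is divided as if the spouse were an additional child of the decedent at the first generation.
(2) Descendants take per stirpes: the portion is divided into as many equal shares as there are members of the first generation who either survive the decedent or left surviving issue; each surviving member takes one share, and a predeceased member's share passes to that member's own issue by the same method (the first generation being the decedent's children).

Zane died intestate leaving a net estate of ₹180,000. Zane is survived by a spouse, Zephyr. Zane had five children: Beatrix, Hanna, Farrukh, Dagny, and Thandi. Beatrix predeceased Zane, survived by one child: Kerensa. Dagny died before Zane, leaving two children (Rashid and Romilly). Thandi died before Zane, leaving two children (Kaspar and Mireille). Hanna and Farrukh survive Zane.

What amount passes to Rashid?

Rashid receives ₹15,000.

The spouse counts as an additional share at the children's level, so there are 6 primary shares of ₹30,000. Zephyr takes one such share (₹30,000).
The children's combined portion (₹150,000) is divided into 5 shares of ₹30,000: Hanna and Farrukh each take ₹30,000; Beatrix's ₹30,000 share passes to Beatrix's issue; Dagny's ₹30,000 share passes to Dagny's issue; Thandi's ₹30,000 share passes to Thandi's issue.
Beatrix's share (₹30,000) passes entirely to Kerensa.
Dagny's share (₹30,000) is divided into 2 shares of ₹15,000: Rashid and Romilly each take ₹15,000.
Thandi's share (₹30,000) is divided into 2 shares of ₹15,000: Kaspar and Mireille each take ₹15,000.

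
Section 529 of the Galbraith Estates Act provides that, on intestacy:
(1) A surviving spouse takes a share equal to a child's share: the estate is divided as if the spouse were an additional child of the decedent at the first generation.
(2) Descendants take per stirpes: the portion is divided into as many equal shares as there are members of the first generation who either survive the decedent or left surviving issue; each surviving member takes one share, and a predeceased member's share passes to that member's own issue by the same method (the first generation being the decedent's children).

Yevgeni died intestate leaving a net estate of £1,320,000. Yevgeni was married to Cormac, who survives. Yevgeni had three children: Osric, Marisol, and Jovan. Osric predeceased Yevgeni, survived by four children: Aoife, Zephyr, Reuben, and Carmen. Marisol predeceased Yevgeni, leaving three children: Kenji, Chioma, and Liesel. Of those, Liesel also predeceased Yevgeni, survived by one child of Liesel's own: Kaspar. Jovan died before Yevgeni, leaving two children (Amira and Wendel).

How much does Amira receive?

Amira receives £165,000.

The spouse counts as an additional share at the children's level, so there are 4 primary shares of £330,000. Cormac takes one such share (£330,000).
The children's combined portion (£990,000) is divided into 3 shares of £330,000: Osric's £330,000 share passes to Osric's issue; Marisol's £330,000 share passes to Marisol's issue; Jovan's £330,000 share passes to Jovan's issue.
Osric's share (£330,000) is divided into 4 shares of £82,500: Aoife, Zephyr, Reuben, and Carmen each take £82,500.
Marisol's share (£330,000) is divided into 3 shares of £110,000: Kenji and Chioma each take £110,000; Liesel's £110,000 share passes to Liesel's issue.
Liesel's share (£110,000) passes entirely to Kaspar.
Jovan's share (£330,000) is divided into 2 shares of £165,000: Amira and Wendel each take £165,000.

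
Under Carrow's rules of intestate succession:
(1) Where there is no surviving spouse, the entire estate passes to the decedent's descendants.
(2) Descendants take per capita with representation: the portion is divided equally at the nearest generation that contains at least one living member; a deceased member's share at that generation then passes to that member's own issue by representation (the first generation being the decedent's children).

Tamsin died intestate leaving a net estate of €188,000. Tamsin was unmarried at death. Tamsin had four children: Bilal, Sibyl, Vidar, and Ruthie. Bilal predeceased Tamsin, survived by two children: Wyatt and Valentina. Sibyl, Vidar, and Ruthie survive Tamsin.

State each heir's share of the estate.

Wyatt: €23,500; Valentina: €23,500; Sibyl: €47,000; Vidar: €47,000; Ruthie: €47,000

The entire €188,000 passes to the descendants.
That amount (€188,000) is divided into 4 shares of €47,000: Sibyl, Vidar, and Ruthie each take €47,000; Bilal's €47,000 share passes to Bilal's issue.
Bilal's share (€47,000) is divided into 2 shares of €23,500: Wyatt and Valentina each take €23,500.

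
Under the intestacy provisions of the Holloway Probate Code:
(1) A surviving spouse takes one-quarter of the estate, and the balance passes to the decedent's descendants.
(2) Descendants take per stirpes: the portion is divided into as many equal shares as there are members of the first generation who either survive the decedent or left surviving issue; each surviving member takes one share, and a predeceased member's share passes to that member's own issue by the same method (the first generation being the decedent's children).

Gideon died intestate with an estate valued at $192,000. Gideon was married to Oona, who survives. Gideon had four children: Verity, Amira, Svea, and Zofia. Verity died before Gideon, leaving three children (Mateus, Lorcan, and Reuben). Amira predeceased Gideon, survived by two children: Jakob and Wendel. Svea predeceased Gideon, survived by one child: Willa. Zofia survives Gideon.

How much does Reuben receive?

Oona takes one-quarter of $192,000 = $48,000. The remaining $144,000 passes to the descendants.
The descendants' portion ($144,000) is divided into 4 shares of $36,000: Zofia takes $36,000; Verity's $36,000 share passes to Verity's issue; Amira's $36,000 share passes to Amira's issue; Svea's $36,000 share passes to Svea's issue.
Verity's share ($36,000) is divided into 3 shares of $12,000: Mateus, Lorcan, and Reuben each take $12,000.
Amira's share ($36,000) is divided into 2 shares of $18,000: Jakob and Wendel each take $18,000.
Svea's share ($36,000) passes entirely to Willa.

Reuben receives $12,000.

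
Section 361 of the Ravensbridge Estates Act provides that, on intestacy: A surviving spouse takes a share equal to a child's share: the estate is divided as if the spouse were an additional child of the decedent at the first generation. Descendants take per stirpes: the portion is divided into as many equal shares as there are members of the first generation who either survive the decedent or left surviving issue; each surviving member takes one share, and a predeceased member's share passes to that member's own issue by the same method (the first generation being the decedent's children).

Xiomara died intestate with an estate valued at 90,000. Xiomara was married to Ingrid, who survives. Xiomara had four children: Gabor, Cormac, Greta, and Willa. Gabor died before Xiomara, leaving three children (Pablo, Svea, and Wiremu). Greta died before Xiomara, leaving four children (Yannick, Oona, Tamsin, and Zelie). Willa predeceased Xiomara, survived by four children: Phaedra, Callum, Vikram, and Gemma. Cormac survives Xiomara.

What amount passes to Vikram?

The spouse counts as an additional share at the children's level, so there are 5 primary shares of 18,000. Ingrid takes one such share (18,000).
The children's combined portion (72,000) is divided into 4 shares of 18,000: Cormac takes 18,000; Gabor's 18,000 share passes to Gabor's issue; Greta's 18,000 share passes to Greta's issue; Willa's 18,000 share passes to Willa's issue.
Gabor's share (18,000) is divided into 3 shares of 6,000: Pablo, Svea, and Wiremu each take 6,000.
Greta's share (18,000) is divided into 4 shares of 4,500: Yannick, Oona, Tamsin, and Zelie each take 4,500.
Willa's share (18,000) is divided into 4 shares of 4,500: Phaedra, Callum, Vikram, and Gemma each take 4,500.

Vikram receives 4,500.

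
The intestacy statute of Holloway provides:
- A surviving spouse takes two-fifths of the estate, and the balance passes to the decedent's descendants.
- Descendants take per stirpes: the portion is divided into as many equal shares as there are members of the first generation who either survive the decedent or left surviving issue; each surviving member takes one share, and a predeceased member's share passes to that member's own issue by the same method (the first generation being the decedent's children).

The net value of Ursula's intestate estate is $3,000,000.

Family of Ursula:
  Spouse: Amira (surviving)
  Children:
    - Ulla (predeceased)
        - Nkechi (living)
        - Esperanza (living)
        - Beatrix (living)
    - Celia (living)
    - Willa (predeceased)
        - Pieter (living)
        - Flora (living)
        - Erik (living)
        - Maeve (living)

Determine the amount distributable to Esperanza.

Esperanza receives $200,000.

Amira takes two-fifths of $3,000,000 = $1,200,000. The remaining $1,800,000 passes to the descendants.
The descendants' portion ($1,800,000) is divided into 3 shares of $600,000: Celia takes $600,000; Ulla's $600,000 share passes to Ulla's issue; Willa's $600,000 share passes to Willa's issue.
Ulla's share ($600,000) is divided into 3 shares of $200,000: Nkechi, Esperanza, and Beatrix each take $200,000.
Willa's share ($600,000) is divided into 4 shares of $150,000: Pieter, Flora, Erik, and Maeve each take $150,000.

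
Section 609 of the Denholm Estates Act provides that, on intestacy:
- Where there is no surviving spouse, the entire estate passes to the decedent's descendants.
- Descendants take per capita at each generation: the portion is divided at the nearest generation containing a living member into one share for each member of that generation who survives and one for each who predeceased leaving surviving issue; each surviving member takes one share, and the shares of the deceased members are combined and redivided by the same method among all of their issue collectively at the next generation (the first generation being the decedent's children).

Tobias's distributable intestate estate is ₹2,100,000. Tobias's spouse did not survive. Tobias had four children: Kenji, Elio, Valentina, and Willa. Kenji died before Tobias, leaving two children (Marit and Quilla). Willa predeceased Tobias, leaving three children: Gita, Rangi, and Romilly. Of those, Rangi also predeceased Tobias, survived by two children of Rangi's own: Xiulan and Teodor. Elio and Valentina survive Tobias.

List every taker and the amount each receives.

Marit: ₹210,000; Quilla: ₹210,000; Elio: ₹525,000; Valentina: ₹525,000; Gita: ₹210,000; Xiulan: ₹105,000; Teodor: ₹105,000; Romilly: ₹210,000

The entire ₹2,100,000 passes to the descendants.
That amount (₹2,100,000) is divided at the children's generation into 4 shares of ₹525,000. Elio and Valentina each take ₹525,000. The 2 shares of the deceased (Kenji and Willa) are combined into a pool of ₹1,050,000.
That pool (₹1,050,000) is divided at the grandchildren's generation into 5 shares of ₹210,000. Marit, Quilla, Gita, and Romilly each take ₹210,000. The remaining share for the deceased Rangi (₹210,000) is carried to the next generation.
That pool (₹210,000) is divided at the great-grandchildren's generation equally among Xiulan and Teodor: ₹105,000 each.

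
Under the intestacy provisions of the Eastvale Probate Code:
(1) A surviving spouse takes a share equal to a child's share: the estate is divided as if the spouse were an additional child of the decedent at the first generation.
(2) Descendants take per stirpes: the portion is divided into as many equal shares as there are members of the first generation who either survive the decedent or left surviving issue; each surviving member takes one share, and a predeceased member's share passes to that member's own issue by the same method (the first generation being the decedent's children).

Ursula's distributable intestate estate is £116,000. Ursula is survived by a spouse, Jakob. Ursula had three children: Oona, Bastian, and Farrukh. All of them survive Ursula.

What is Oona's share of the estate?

The spouse counts as an additional share at the children's level, so there are 4 primary shares of £29,000. Jakob takes one such share (£29,000).
The children's combined portion (£87,000) is divided into 3 shares of £29,000: Oona, Bastian, and Farrukh each take £29,000.

Oona receives £29,000.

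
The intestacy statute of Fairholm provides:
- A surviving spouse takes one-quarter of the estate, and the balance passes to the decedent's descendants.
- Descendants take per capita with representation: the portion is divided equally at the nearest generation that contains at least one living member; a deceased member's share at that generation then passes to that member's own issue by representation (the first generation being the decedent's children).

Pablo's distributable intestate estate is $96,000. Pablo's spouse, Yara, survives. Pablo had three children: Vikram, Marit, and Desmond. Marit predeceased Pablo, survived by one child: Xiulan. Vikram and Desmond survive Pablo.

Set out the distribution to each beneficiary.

Yara takes one-quarter of $96,000 = $24,000. The remaining $72,000 passes to the descendants.
The descendants' portion ($72,000) is divided into 3 shares of $24,000: Vikram and Desmond each take $24,000; Marit's $24,000 share passes to Marit's issue.
Marit's share ($24,000) passes entirely to Xiulan.

Yara: $24,000; Vikram: $24,000; Xiulan: $24,000; Desmond: $24,000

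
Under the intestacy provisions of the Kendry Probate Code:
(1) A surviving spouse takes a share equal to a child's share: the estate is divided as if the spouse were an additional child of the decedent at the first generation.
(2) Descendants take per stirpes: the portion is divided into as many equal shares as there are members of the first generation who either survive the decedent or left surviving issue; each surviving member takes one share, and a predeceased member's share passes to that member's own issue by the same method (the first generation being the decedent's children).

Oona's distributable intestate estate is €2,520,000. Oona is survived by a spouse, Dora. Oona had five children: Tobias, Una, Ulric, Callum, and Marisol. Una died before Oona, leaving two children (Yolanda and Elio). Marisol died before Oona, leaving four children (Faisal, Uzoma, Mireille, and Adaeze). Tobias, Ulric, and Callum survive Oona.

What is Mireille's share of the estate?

Mireille receives €105,000.

The spouse counts as an additional share at the children's level, so there are 6 primary shares of €420,000. Dora takes one such share (€420,000).
The children's combined portion (€2,100,000) is divided into 5 shares of €420,000: Tobias, Ulric, and Callum each take €420,000; Una's €420,000 share passes to Una's issue; Marisol's €420,000 share passes to Marisol's issue.
Una's share (€420,000) is divided into 2 shares of €210,000: Yolanda and Elio each take €210,000.
Marisol's share (€420,000) is divided into 4 shares of €105,000: Faisal, Uzoma, Mireille, and Adaeze each take €105,000.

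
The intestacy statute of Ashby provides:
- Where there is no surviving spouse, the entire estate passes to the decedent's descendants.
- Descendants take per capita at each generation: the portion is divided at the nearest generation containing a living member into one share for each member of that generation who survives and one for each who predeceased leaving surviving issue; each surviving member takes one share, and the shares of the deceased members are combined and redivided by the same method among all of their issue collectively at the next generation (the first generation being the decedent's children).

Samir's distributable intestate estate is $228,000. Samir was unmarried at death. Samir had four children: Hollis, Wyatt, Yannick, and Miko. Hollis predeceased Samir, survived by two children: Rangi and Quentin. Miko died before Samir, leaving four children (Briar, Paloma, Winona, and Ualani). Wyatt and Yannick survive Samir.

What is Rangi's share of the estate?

Rangi receives $19,000.

The entire $228,000 passes to the descendants.
That amount ($228,000) is divided at the children's generation into 4 shares of $57,000. Wyatt and Yannick each take $57,000. The 2 shares of the deceased (Hollis and Miko) are combined into a pool of $114,000.
That pool ($114,000) is divided at the grandchildren's generation equally among Rangi, Quentin, Briar, Paloma, Winona, and Ualani: $19,000 each.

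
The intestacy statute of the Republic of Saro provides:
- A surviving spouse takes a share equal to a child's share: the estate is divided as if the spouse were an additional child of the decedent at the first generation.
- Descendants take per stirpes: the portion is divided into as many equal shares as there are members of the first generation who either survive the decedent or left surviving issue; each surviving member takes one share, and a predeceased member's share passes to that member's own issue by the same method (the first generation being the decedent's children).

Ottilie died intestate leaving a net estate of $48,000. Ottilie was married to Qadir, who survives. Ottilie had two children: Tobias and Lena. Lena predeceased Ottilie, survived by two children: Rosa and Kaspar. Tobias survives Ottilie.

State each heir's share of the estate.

Qadir: $16,000; Tobias: $16,000; Rosa: $8,000; Kaspar: $8,000

The spouse counts as an additional share at the children's level, so there are 3 primary shares of $16,000. Qadir takes one such share ($16,000).
The children's combined portion ($32,000) is divided into 2 shares of $16,000: Tobias takes $16,000; Lena's $16,000 share passes to Lena's issue.
Lena's share ($16,000) is divided into 2 shares of $8,000: Rosa and Kaspar each take $8,000.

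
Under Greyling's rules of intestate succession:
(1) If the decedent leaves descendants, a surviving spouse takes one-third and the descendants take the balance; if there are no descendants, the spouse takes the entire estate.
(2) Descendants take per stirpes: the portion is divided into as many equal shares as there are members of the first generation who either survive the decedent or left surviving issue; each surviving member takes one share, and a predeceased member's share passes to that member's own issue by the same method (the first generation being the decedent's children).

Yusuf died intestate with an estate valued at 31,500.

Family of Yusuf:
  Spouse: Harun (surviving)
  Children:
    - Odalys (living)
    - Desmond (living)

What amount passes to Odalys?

Harun takes one-third of 31,500 = 10,500. The remaining 21,000 passes to the descendants.
The descendants' portion (21,000) is divided into 2 shares of 10,500: Odalys and Desmond each take 10,500.

Odalys receives 10,500.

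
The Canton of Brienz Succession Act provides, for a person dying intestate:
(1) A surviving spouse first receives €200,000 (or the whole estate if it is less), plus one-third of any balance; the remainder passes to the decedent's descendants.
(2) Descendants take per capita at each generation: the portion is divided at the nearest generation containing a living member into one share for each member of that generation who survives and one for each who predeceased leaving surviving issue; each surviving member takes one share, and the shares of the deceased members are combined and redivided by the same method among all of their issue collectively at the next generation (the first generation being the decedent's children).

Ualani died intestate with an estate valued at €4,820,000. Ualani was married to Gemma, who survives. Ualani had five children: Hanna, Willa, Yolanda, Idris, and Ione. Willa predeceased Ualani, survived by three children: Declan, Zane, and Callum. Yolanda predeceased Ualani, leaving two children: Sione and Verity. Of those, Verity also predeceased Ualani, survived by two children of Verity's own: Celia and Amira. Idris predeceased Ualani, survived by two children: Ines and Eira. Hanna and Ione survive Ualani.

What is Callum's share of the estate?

Gemma first takes €200,000, leaving a balance of €4,620,000. Gemma then takes one-third of the balance (€1,540,000), for a total of €1,740,000. The remaining €3,080,000 passes to the descendants.
The descendants' portion (€3,080,000) is divided at the children's generation into 5 shares of €616,000. Hanna and Ione each take €616,000. The 3 shares of the deceased (Willa, Yolanda, and Idris) are combined into a pool of €1,848,000.
That pool (€1,848,000) is divided at the grandchildren's generation into 7 shares of €264,000. Declan, Zane, Callum, Sione, Ines, and Eira each take €264,000. The remaining share for the deceased Verity (€264,000) is carried to the next generation.
That pool (€264,000) is divided at the great-grandchildren's generation equally among Celia and Amira: €132,000 each.

Callum receives €264,000.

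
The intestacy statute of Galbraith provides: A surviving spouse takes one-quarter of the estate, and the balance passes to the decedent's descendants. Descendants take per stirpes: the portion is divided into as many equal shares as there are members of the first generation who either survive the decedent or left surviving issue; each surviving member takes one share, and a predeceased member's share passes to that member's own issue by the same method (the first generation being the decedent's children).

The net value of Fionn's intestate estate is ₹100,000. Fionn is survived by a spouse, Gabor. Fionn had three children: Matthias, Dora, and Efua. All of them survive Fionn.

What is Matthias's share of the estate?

Matthias receives ₹25,000.

Gabor takes one-quarter of ₹100,000 = ₹25,000. The remaining ₹75,000 passes to the descendants.
The descendants' portion (₹75,000) is divided into 3 shares of ₹25,000: Matthias, Dora, and Efua each take ₹25,000.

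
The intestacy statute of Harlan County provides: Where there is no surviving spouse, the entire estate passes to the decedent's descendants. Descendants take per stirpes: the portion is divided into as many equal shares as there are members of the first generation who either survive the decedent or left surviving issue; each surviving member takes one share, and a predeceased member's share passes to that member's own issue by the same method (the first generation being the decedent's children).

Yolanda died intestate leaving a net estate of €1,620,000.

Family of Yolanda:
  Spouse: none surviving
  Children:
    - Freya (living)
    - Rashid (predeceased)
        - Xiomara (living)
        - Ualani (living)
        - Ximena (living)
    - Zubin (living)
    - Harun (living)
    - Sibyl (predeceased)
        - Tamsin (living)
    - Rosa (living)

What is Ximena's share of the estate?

Ximena receives €90,000.

The entire €1,620,000 passes to the descendants.
That amount (€1,620,000) is divided into 6 shares of €270,000: Freya, Zubin, Harun, and Rosa each take €270,000; Rashid's €270,000 share passes to Rashid's issue; Sibyl's €270,000 share passes to Sibyl's issue.
Rashid's share (€270,000) is divided into 3 shares of €90,000: Xiomara, Ualani, and Ximena each take €90,000.
Sibyl's share (€270,000) passes entirely to Tamsin.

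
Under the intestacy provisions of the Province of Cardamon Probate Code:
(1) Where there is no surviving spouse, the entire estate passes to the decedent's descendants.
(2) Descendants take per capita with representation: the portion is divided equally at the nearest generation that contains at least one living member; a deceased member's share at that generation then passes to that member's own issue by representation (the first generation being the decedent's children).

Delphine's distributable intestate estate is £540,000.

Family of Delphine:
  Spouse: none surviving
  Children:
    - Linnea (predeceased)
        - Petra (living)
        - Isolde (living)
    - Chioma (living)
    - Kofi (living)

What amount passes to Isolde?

The entire £540,000 passes to the descendants.
That amount (£540,000) is divided into 3 shares of £180,000: Chioma and Kofi each take £180,000; Linnea's £180,000 share passes to Linnea's issue.
Linnea's share (£180,000) is divided into 2 shares of £90,000: Petra and Isolde each take £90,000.

Isolde receives £90,000.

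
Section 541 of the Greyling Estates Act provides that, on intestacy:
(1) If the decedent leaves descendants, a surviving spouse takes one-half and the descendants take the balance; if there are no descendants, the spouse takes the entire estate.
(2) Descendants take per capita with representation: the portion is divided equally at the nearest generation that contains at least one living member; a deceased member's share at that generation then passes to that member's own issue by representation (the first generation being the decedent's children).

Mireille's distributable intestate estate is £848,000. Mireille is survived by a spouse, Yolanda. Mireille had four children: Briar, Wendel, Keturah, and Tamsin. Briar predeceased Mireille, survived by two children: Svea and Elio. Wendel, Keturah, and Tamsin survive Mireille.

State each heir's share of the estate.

Yolanda: £424,000; Svea: £53,000; Elio: £53,000; Wendel: £106,000; Keturah: £106,000; Tamsin: £106,000

Yolanda takes one-half of £848,000 = £424,000. The remaining £424,000 passes to the descendants.
The descendants' portion (£424,000) is divided into 4 shares of £106,000: Wendel, Keturah, and Tamsin each take £106,000; Briar's £106,000 share passes to Briar's issue.
Briar's share (£106,000) is divided into 2 shares of £53,000: Svea and Elio each take £53,000.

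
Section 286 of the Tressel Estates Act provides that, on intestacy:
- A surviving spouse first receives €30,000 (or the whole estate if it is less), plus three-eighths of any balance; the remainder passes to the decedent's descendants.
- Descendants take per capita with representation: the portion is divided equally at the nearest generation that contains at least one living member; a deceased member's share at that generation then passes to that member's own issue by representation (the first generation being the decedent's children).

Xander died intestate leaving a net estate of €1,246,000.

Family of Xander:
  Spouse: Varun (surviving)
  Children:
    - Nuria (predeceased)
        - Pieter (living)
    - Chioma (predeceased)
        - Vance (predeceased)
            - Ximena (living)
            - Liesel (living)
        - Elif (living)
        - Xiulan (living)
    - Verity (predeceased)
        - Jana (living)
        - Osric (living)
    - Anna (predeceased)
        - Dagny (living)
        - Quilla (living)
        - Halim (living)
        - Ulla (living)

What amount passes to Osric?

Osric receives €76,000.

Varun first takes €30,000, leaving a balance of €1,216,000. Varun then takes three-eighths of the balance (€456,000), for a total of €486,000. The remaining €760,000 passes to the descendants.
No child survives, so the initial division is made at the grandchildren's generation.
The descendants' portion (€760,000) is divided into 10 shares of €76,000: Pieter, Elif, Xiulan, Jana, Osric, Dagny, Quilla, Halim, and Ulla each take €76,000; Vance's €76,000 share passes to Vance's issue.
Vance's share (€76,000) is divided into 2 shares of €38,000: Ximena and Liesel each take €38,000.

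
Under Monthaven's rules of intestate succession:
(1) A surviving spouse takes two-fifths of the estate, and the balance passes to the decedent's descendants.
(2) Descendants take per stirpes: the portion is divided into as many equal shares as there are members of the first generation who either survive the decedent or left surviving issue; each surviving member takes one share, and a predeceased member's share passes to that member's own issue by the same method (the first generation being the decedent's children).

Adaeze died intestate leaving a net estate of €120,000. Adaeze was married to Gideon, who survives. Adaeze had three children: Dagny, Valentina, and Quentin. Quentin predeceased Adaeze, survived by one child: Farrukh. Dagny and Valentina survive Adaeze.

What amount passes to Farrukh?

Farrukh receives €24,000.

Gideon takes two-fifths of €120,000 = €48,000. The remaining €72,000 passes to the descendants.
The descendants' portion (€72,000) is divided into 3 shares of €24,000: Dagny and Valentina each take €24,000; Quentin's €24,000 share passes to Quentin's issue.
Quentin's share (€24,000) passes entirely to Farrukh.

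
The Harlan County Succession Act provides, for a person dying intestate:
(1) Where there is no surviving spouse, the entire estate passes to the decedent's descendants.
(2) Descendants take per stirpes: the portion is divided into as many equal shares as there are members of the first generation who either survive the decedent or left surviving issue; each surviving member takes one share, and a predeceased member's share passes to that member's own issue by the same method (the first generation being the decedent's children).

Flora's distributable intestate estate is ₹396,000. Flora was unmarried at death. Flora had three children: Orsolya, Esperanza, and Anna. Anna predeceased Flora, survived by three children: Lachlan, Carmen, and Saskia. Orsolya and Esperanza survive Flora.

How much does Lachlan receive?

Lachlan receives ₹44,000.

The entire ₹396,000 passes to the descendants.
That amount (₹396,000) is divided into 3 shares of ₹132,000: Orsolya and Esperanza each take ₹132,000; Anna's ₹132,000 share passes to Anna's issue.
Anna's share (₹132,000) is divided into 3 shares of ₹44,000: Lachlan, Carmen, and Saskia each take ₹44,000.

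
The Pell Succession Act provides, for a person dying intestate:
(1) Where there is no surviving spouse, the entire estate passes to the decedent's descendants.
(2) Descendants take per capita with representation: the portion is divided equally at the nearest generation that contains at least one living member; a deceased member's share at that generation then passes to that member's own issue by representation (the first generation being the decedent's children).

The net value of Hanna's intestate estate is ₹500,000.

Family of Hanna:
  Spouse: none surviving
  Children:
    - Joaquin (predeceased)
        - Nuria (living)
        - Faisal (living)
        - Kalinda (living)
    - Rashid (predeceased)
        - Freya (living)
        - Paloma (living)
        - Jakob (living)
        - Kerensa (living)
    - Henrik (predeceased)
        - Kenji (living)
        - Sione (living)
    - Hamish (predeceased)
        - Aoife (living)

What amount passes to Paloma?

The entire ₹500,000 passes to the descendants.
No child survives, so the initial division is made at the grandchildren's generation.
That amount (₹500,000) is divided into 10 shares of ₹50,000: Nuria, Faisal, Kalinda, Freya, Paloma, Jakob, Kerensa, Kenji, Sione, and Aoife each take ₹50,000.

Paloma receives ₹50,000.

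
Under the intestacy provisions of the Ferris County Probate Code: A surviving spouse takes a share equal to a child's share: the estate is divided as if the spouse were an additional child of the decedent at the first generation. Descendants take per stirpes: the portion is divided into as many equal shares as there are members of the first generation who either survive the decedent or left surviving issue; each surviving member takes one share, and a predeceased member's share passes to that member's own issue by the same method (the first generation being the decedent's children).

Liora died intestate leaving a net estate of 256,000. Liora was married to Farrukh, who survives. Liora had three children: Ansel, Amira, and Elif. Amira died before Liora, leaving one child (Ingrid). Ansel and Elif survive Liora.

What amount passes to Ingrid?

Ingrid receives 64,000.

The spouse counts as an additional share at the children's level, so there are 4 primary shares of 64,000. Farrukh takes one such share (64,000).
The children's combined portion (192,000) is divided into 3 shares of 64,000: Ansel and Elif each take 64,000; Amira's 64,000 share passes to Amira's issue.
Amira's share (64,000) passes entirely to Ingrid.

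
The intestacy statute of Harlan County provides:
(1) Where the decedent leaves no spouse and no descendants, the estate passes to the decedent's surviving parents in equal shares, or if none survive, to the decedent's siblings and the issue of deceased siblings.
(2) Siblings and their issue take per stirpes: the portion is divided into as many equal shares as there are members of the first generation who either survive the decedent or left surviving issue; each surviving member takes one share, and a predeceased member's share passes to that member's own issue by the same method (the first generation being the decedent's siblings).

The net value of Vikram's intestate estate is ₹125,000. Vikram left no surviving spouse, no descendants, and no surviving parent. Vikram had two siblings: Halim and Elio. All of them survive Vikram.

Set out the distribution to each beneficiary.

The entire ₹125,000 passes to the siblings and their issue.
That amount (₹125,000) is divided into 2 shares of ₹62,500: Halim and Elio each take ₹62,500.

Halim: ₹62,500; Elio: ₹62,500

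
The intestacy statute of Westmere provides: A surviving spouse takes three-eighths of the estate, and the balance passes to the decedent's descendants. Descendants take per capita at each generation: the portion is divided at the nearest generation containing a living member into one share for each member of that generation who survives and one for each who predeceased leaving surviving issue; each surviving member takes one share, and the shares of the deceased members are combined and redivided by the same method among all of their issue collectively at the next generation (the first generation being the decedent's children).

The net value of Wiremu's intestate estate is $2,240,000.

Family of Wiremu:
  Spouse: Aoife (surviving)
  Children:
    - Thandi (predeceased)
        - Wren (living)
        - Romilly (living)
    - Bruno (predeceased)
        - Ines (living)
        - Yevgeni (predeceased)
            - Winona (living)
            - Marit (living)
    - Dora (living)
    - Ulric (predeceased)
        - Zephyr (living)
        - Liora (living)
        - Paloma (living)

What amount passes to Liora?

Liora receives $150,000.

Aoife takes three-eighths of $2,240,000 = $840,000. The remaining $1,400,000 passes to the descendants.
The descendants' portion ($1,400,000) is divided at the children's generation into 4 shares of $350,000. Dora takes $350,000. The 3 shares of the deceased (Thandi, Bruno, and Ulric) are combined into a pool of $1,050,000.
That pool ($1,050,000) is divided at the grandchildren's generation into 7 shares of $150,000. Wren, Romilly, Ines, Zephyr, Liora, and Paloma each take $150,000. The remaining share for the deceased Yevgeni ($150,000) is carried to the next generation.
That pool ($150,000) is divided at the great-grandchildren's generation equally among Winona and Marit: $75,000 each.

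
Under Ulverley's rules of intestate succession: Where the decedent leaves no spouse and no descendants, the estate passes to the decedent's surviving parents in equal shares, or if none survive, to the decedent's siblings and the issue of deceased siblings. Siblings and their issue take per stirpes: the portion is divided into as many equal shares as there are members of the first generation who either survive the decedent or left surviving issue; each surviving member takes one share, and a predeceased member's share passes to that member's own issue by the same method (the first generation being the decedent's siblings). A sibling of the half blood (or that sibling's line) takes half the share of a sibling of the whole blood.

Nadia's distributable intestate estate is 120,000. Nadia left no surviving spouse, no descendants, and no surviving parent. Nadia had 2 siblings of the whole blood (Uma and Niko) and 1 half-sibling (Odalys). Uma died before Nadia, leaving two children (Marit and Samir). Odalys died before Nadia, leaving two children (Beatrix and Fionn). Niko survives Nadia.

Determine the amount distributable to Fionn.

Fionn receives 12,000.

The entire 120,000 passes to the siblings and their issue.
Counting each half-blood sibling's line as half a unit, there are 5/2 units in 120,000, so one unit is 48,000. Whole-blood lines (Uma and Niko) take 48,000 each; half-blood lines (Odalys) take 24,000 each.
Uma's share (48,000) is divided into 2 shares of 24,000: Marit and Samir each take 24,000.
Odalys's share (24,000) is divided into 2 shares of 12,000: Beatrix and Fionn each take 12,000.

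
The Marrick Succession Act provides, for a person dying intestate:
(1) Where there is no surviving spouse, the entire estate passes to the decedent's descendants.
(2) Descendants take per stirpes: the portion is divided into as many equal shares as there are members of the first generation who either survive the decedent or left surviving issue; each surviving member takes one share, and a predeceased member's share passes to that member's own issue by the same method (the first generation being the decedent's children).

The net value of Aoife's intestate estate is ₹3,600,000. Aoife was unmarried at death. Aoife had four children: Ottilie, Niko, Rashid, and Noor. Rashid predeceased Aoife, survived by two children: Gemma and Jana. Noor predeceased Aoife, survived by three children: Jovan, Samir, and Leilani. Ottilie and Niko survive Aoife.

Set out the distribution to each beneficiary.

Ottilie: ₹900,000; Niko: ₹900,000; Gemma: ₹450,000; Jana: ₹450,000; Jovan: ₹300,000; Samir: ₹300,000; Leilani: ₹300,000

The entire ₹3,600,000 passes to the descendants.
That amount (₹3,600,000) is divided into 4 shares of ₹900,000: Ottilie and Niko each take ₹900,000; Rashid's ₹900,000 share passes to Rashid's issue; Noor's ₹900,000 share passes to Noor's issue.
Rashid's share (₹900,000) is divided into 2 shares of ₹450,000: Gemma and Jana each take ₹450,000.
Noor's share (₹900,000) is divided into 3 shares of ₹300,000: Jovan, Samir, and Leilani each take ₹300,000.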